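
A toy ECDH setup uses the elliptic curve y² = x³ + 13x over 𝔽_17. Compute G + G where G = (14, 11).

tangent at (14, 11): λ = (3·14² + 13)/(2·11) ≡ 6/5. 5⁻¹ ≡ 7 (mod 17), so λ ≡ 6·7 ≡ 8.
  x = λ² - 14 - 14 = 64 - 28 ≡ 2; y = λ·(14 - 2) - 11 ≡ 0. → (2, 0)

(2, 0)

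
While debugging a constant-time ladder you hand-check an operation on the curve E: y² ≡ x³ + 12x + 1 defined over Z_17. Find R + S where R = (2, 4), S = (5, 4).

(2, 4) + (5, 4). λ = (4 - 4)/(5 - 2) ≡ 0/3 mod 17. 3⁻¹ ≡ 6 (mod 17), so λ ≡ 0.
  x = λ² - 2 - 5 = 0 - 7 ≡ 10; y = λ·(2 - 10) - 4 ≡ 13. → (10, 13)

(10, 13)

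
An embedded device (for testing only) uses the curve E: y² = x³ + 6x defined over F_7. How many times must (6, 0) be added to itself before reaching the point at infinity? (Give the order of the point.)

2

2P: (6, 0) + (6, 0): same x and y₁ ≡ -y₂, so the sum is the point at infinity.
2P = the point at infinity, so the order is 2.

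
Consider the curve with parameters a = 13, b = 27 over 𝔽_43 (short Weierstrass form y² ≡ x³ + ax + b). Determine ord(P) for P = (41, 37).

11

2P: tangent at (41, 37): λ = (3·41² + 13)/(2·37) ≡ 25/31. 31⁻¹ ≡ 25 (mod 43), so λ ≡ 25·25 ≡ 23.
  x = λ² - 41 - 41 = 529 - 82 ≡ 17; y = λ·(41 - 17) - 37 ≡ 42. → (17, 42)
3P: (17, 42) + (41, 37). λ = (37 - 42)/(41 - 17) ≡ 38/24 mod 43. 24⁻¹ ≡ 9 (mod 43), so λ ≡ 41.
  x = λ² - 17 - 41 = 1681 - 58 ≡ 32; y = λ·(17 - 32) - 42 ≡ 31. → (32, 31)
4P: (32, 31) + (41, 37). λ = (37 - 31)/(41 - 32) ≡ 6/9 mod 43. 9⁻¹ ≡ 24 (mod 43) since 9·24 = 216 ≡ 1, so λ ≡ 15.
  x = λ² - 32 - 41 = 225 - 73 ≡ 23; y = λ·(32 - 23) - 31 ≡ 18. → (23, 18)
5P: (23, 18) + (41, 37). λ = (37 - 18)/(41 - 23) ≡ 19/18 mod 43. 18⁻¹ ≡ 12 (mod 43) since 18·12 = 216 ≡ 1, so λ ≡ 13.
  x = λ² - 23 - 41 = 169 - 64 ≡ 19; y = λ·(23 - 19) - 18 ≡ 34. → (19, 34)
6P: (19, 34) + (41, 37). λ = (37 - 34)/(41 - 19) ≡ 3/22 mod 43. 22⁻¹ ≡ 2 (mod 43), so λ ≡ 6.
  x = λ² - 19 - 41 = 36 - 60 ≡ 19; y = λ·(19 - 19) - 34 ≡ 9. → (19, 9)
7P: (19, 9) + (41, 37). λ = (37 - 9)/(41 - 19) ≡ 28/22 mod 43. 22⁻¹ ≡ 2 (mod 43) since 22·2 = 44 ≡ 1, so λ ≡ 13.
  x = λ² - 19 - 41 = 169 - 60 ≡ 23; y = λ·(19 - 23) - 9 ≡ 25. → (23, 25)
8P: (23, 25) + (41, 37). λ = (37 - 25)/(41 - 23) ≡ 12/18 mod 43. 18⁻¹ ≡ 12 (mod 43), so λ ≡ 15.
  x = λ² - 23 - 41 = 225 - 64 ≡ 32; y = λ·(23 - 32) - 25 ≡ 12. → (32, 12)
9P: (32, 12) + (41, 37). λ = (37 - 12)/(41 - 32) ≡ 25/9 mod 43. 9⁻¹ ≡ 24 (mod 43), so λ ≡ 41.
  x = λ² - 32 - 41 = 1681 - 73 ≡ 17; y = λ·(32 - 17) - 12 ≡ 1. → (17, 1)
10P: (17, 1) + (41, 37). λ = (37 - 1)/(41 - 17) ≡ 36/24 mod 43. 24⁻¹ ≡ 9 (mod 43), so λ ≡ 23.
  x = λ² - 17 - 41 = 529 - 58 ≡ 41; y = λ·(17 - 41) - 1 ≡ 6. → (41, 6)
11P: (41, 6) + (41, 37): same x and y₁ ≡ -y₂, so the sum is O.
11P = O, so the order is 11.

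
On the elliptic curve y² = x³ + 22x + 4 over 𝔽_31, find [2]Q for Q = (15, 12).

(29, 18)

tangent at (15, 12): λ = (3·15² + 22)/(2·12) ≡ 15/24. 24⁻¹ ≡ 22 (mod 31) since 24·22 = 528 ≡ 1, so λ ≡ 15·22 ≡ 20.
  x = λ² - 15 - 15 = 400 - 30 ≡ 29; y = λ·(15 - 29) - 12 ≡ 18. → (29, 18)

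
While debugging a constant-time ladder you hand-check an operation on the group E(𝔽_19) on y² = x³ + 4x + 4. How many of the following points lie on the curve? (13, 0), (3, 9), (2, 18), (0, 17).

(13, 0): 0² ≡ 0, rhs ≡ 11 → off.
(3, 9): 9² ≡ 5, rhs ≡ 5 → on.
(2, 18): 18² ≡ 1, rhs ≡ 1 → on.
(0, 17): 17² ≡ 4, rhs ≡ 4 → on.

3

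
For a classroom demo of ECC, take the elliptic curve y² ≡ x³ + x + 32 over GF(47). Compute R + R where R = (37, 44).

tangent at (37, 44): λ = (3·37² + 1)/(2·44) ≡ 19/41. 41⁻¹ ≡ 39 (mod 47), so λ ≡ 19·39 ≡ 36.
  x = λ² - 37 - 37 = 1296 - 74 ≡ 0; y = λ·(37 - 0) - 44 ≡ 19. → (0, 19)

(0, 19)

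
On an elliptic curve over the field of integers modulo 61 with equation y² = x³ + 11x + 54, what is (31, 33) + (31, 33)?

(55, 57)

tangent at (31, 33): λ = (3·31² + 11)/(2·33) ≡ 27/5. 5⁻¹ ≡ 49 (mod 61) since 5·49 = 245 ≡ 1, so λ ≡ 27·49 ≡ 42.
  x = λ² - 31 - 31 = 1764 - 62 ≡ 55; y = λ·(31 - 55) - 33 ≡ 57. → (55, 57)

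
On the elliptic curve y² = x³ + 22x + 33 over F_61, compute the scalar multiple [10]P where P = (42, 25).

(46, 54)

Repeated addition: build up to 10P.
2P: tangent at (42, 25): λ = (3·42² + 22)/(2·25) ≡ 7/50. 50⁻¹ ≡ 11 (mod 61), so λ ≡ 7·11 ≡ 16.
  x = λ² - 42 - 42 = 256 - 84 ≡ 50; y = λ·(42 - 50) - 25 ≡ 30. → (50, 30)
3P: (50, 30) + (42, 25). λ = (25 - 30)/(42 - 50) ≡ 56/53 mod 61. 53⁻¹ ≡ 38 (mod 61), so λ ≡ 54.
  x = λ² - 50 - 42 = 2916 - 92 ≡ 18; y = λ·(50 - 18) - 30 ≡ 51. → (18, 51)
4P: (18, 51) + (42, 25). λ = (25 - 51)/(42 - 18) ≡ 35/24 mod 61. 24⁻¹ ≡ 28 (mod 61), so λ ≡ 4.
  x = λ² - 18 - 42 = 16 - 60 ≡ 17; y = λ·(18 - 17) - 51 ≡ 14. → (17, 14)
5P: (17, 14) + (42, 25). λ = (25 - 14)/(42 - 17) ≡ 11/25 mod 61. 25⁻¹ ≡ 22 (mod 61), so λ ≡ 59.
  x = λ² - 17 - 42 = 3481 - 59 ≡ 6; y = λ·(17 - 6) - 14 ≡ 25. → (6, 25)
6P: (6, 25) + (42, 25). λ = (25 - 25)/(42 - 6) ≡ 0/36 mod 61. 36⁻¹ ≡ 39 (mod 61) since 36·39 = 1404 ≡ 1, so λ ≡ 0.
  x = λ² - 6 - 42 = 0 - 48 ≡ 13; y = λ·(6 - 13) - 25 ≡ 36. → (13, 36)
7P: (13, 36) + (42, 25). λ = (25 - 36)/(42 - 13) ≡ 50/29 mod 61. 29⁻¹ ≡ 40 (mod 61), so λ ≡ 48.
  x = λ² - 13 - 42 = 2304 - 55 ≡ 53; y = λ·(13 - 53) - 36 ≡ 57. → (53, 57)
8P: (53, 57) + (42, 25). λ = (25 - 57)/(42 - 53) ≡ 29/50 mod 61. 50⁻¹ ≡ 11 (mod 61) since 50·11 = 550 ≡ 1, so λ ≡ 14.
  x = λ² - 53 - 42 = 196 - 95 ≡ 40; y = λ·(53 - 40) - 57 ≡ 3. → (40, 3)
9P: (40, 3) + (42, 25). λ = (25 - 3)/(42 - 40) ≡ 22/2 mod 61. 2⁻¹ ≡ 31 (mod 61), so λ ≡ 11.
  x = λ² - 40 - 42 = 121 - 82 ≡ 39; y = λ·(40 - 39) - 3 ≡ 8. → (39, 8)
10P: (39, 8) + (42, 25). λ = (25 - 8)/(42 - 39) ≡ 17/3 mod 61. 3⁻¹ ≡ 41 (mod 61) since 3·41 = 123 ≡ 1, so λ ≡ 26.
  x = λ² - 39 - 42 = 676 - 81 ≡ 46; y = λ·(39 - 46) - 8 ≡ 54. → (46, 54)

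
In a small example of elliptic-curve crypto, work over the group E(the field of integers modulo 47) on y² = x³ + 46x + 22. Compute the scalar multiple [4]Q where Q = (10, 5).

Repeated addition: build up to 4Q.
2Q: tangent at (10, 5): λ = (3·10² + 46)/(2·5) ≡ 17/10. 10⁻¹ ≡ 33 (mod 47), so λ ≡ 17·33 ≡ 44.
  x = λ² - 10 - 10 = 1936 - 20 ≡ 36; y = λ·(10 - 36) - 5 ≡ 26. → (36, 26)
3Q: (36, 26) + (10, 5). λ = (5 - 26)/(10 - 36) ≡ 26/21 mod 47. 21⁻¹ ≡ 9 (mod 47), so λ ≡ 46.
  x = λ² - 36 - 10 = 2116 - 46 ≡ 2; y = λ·(36 - 2) - 26 ≡ 34. → (2, 34)
4Q: (2, 34) + (10, 5). λ = (5 - 34)/(10 - 2) ≡ 18/8 mod 47. 8⁻¹ ≡ 6 (mod 47), so λ ≡ 14.
  x = λ² - 2 - 10 = 196 - 12 ≡ 43; y = λ·(2 - 43) - 34 ≡ 3. → (43, 3)

(43, 3)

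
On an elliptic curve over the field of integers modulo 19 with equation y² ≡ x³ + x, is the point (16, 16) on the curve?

y² = 16² ≡ 9; x³ + 1x + 0 = 4112 ≡ 8 (mod 19). 9 ≠ 8.

no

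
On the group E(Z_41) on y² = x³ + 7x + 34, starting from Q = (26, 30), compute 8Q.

Double-and-add on 8 = (1000)₂. Start with Q = (26, 30) for the leading 1-bit.
double: tangent at (26, 30): λ = (3·26² + 7)/(2·30) ≡ 26/19. 19⁻¹ ≡ 13 (mod 41), so λ ≡ 26·13 ≡ 10.
  x = λ² - 26 - 26 = 100 - 52 ≡ 7; y = λ·(26 - 7) - 30 ≡ 37. → (7, 37)
double: tangent at (7, 37): λ = (3·7² + 7)/(2·37) ≡ 31/33. 33⁻¹ ≡ 5 (mod 41) since 33·5 = 165 ≡ 1, so λ ≡ 31·5 ≡ 32.
  x = λ² - 7 - 7 = 1024 - 14 ≡ 26; y = λ·(7 - 26) - 37 ≡ 11. → (26, 11)
double: tangent at (26, 11): λ = (3·26² + 7)/(2·11) ≡ 26/22. 22⁻¹ ≡ 28 (mod 41) since 22·28 = 616 ≡ 1, so λ ≡ 26·28 ≡ 31.
  x = λ² - 26 - 26 = 961 - 52 ≡ 7; y = λ·(26 - 7) - 11 ≡ 4. → (7, 4)

(7, 4)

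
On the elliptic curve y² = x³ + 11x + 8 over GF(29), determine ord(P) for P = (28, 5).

9

2P: tangent at (28, 5): λ = (3·28² + 11)/(2·5) ≡ 14/10. 10⁻¹ ≡ 3 (mod 29) since 10·3 = 30 ≡ 1, so λ ≡ 14·3 ≡ 13.
  x = λ² - 28 - 28 = 169 - 56 ≡ 26; y = λ·(28 - 26) - 5 ≡ 21. → (26, 21)
3P: (26, 21) + (28, 5). λ = (5 - 21)/(28 - 26) ≡ 13/2 mod 29. 2⁻¹ ≡ 15 (mod 29) since 2·15 = 30 ≡ 1, so λ ≡ 21.
  x = λ² - 26 - 28 = 441 - 54 ≡ 10; y = λ·(26 - 10) - 21 ≡ 25. → (10, 25)
4P: (10, 25) + (28, 5). λ = (5 - 25)/(28 - 10) ≡ 9/18 mod 29. 18⁻¹ ≡ 21 (mod 29), so λ ≡ 15.
  x = λ² - 10 - 28 = 225 - 38 ≡ 13; y = λ·(10 - 13) - 25 ≡ 17. → (13, 17)
5P: (13, 17) + (28, 5). λ = (5 - 17)/(28 - 13) ≡ 17/15 mod 29. 15⁻¹ ≡ 2 (mod 29) since 15·2 = 30 ≡ 1, so λ ≡ 5.
  x = λ² - 13 - 28 = 25 - 41 ≡ 13; y = λ·(13 - 13) - 17 ≡ 12. → (13, 12)
6P: (13, 12) + (28, 5). λ = (5 - 12)/(28 - 13) ≡ 22/15 mod 29. 15⁻¹ ≡ 2 (mod 29) since 15·2 = 30 ≡ 1, so λ ≡ 15.
  x = λ² - 13 - 28 = 225 - 41 ≡ 10; y = λ·(13 - 10) - 12 ≡ 4. → (10, 4)
7P: (10, 4) + (28, 5). λ = (5 - 4)/(28 - 10) ≡ 1/18 mod 29. 18⁻¹ ≡ 21 (mod 29), so λ ≡ 21.
  x = λ² - 10 - 28 = 441 - 38 ≡ 26; y = λ·(10 - 26) - 4 ≡ 8. → (26, 8)
8P: (26, 8) + (28, 5). λ = (5 - 8)/(28 - 26) ≡ 26/2 mod 29. 2⁻¹ ≡ 15 (mod 29) since 2·15 = 30 ≡ 1, so λ ≡ 13.
  x = λ² - 26 - 28 = 169 - 54 ≡ 28; y = λ·(26 - 28) - 8 ≡ 24. → (28, 24)
9P: (28, 24) + (28, 5): same x and y₁ ≡ -y₂, so the sum is 𝒪.
9P = 𝒪, so the order is 9.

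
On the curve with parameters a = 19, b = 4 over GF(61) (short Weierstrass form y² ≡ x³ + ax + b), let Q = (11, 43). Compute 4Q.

(3, 24)

Repeated addition: build up to 4Q.
2Q: tangent at (11, 43): λ = (3·11² + 19)/(2·43) ≡ 16/25. 25⁻¹ ≡ 22 (mod 61) since 25·22 = 550 ≡ 1, so λ ≡ 16·22 ≡ 47.
  x = λ² - 11 - 11 = 2209 - 22 ≡ 52; y = λ·(11 - 52) - 43 ≡ 43. → (52, 43)
3Q: (52, 43) + (11, 43). λ = (43 - 43)/(11 - 52) ≡ 0/20 mod 61. 20⁻¹ ≡ 58 (mod 61) since 20·58 = 1160 ≡ 1, so λ ≡ 0.
  x = λ² - 52 - 11 = 0 - 63 ≡ 59; y = λ·(52 - 59) - 43 ≡ 18. → (59, 18)
4Q: (59, 18) + (11, 43). λ = (43 - 18)/(11 - 59) ≡ 25/13 mod 61. 13⁻¹ ≡ 47 (mod 61) since 13·47 = 611 ≡ 1, so λ ≡ 16.
  x = λ² - 59 - 11 = 256 - 70 ≡ 3; y = λ·(59 - 3) - 18 ≡ 24. → (3, 24)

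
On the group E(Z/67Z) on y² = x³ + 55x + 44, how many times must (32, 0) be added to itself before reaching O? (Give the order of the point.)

2

2P: (32, 0) + (32, 0): same x and y₁ ≡ -y₂, so the sum is O.
2P = O, so the order is 2.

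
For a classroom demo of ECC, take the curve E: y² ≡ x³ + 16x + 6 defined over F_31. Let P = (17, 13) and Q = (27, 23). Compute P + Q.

(19, 16)

(17, 13) + (27, 23). λ = (23 - 13)/(27 - 17) ≡ 10/10 mod 31. 10⁻¹ ≡ 28 (mod 31) since 10·28 = 280 ≡ 1, so λ ≡ 1.
  x = λ² - 17 - 27 = 1 - 44 ≡ 19; y = λ·(17 - 19) - 13 ≡ 16. → (19, 16)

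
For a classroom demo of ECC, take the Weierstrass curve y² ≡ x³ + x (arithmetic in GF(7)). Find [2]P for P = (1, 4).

tangent at (1, 4): λ = (3·1² + 1)/(2·4) ≡ 4/1. 1⁻¹ ≡ 1 (mod 7), so λ ≡ 4·1 ≡ 4.
  x = λ² - 1 - 1 = 16 - 2 ≡ 0; y = λ·(1 - 0) - 4 ≡ 0. → (0, 0)

(0, 0)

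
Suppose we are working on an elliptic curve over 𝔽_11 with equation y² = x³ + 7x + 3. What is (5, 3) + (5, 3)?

tangent at (5, 3): λ = (3·5² + 7)/(2·3) ≡ 5/6. 6⁻¹ ≡ 2 (mod 11), so λ ≡ 5·2 ≡ 10.
  x = λ² - 5 - 5 = 100 - 10 ≡ 2; y = λ·(5 - 2) - 3 ≡ 5. → (2, 5)

(2, 5)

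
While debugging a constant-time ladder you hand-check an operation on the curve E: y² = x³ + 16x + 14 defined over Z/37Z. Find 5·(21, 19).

Write Q = (21, 19).
Repeated addition: build up to 5Q.
2Q: tangent at (21, 19): λ = (3·21² + 16)/(2·19) ≡ 7/1. 1⁻¹ ≡ 1 (mod 37) since 1·1 = 1 ≡ 1, so λ ≡ 7·1 ≡ 7.
  x = λ² - 21 - 21 = 49 - 42 ≡ 7; y = λ·(21 - 7) - 19 ≡ 5. → (7, 5)
3Q: (7, 5) + (21, 19). λ = (19 - 5)/(21 - 7) ≡ 14/14 mod 37. 14⁻¹ ≡ 8 (mod 37), so λ ≡ 1.
  x = λ² - 7 - 21 = 1 - 28 ≡ 10; y = λ·(7 - 10) - 5 ≡ 29. → (10, 29)
4Q: (10, 29) + (21, 19). λ = (19 - 29)/(21 - 10) ≡ 27/11 mod 37. 11⁻¹ ≡ 27 (mod 37), so λ ≡ 26.
  x = λ² - 10 - 21 = 676 - 31 ≡ 16; y = λ·(10 - 16) - 29 ≡ 0. → (16, 0)
5Q: (16, 0) + (21, 19). λ = (19 - 0)/(21 - 16) ≡ 19/5 mod 37. 5⁻¹ ≡ 15 (mod 37), so λ ≡ 26.
  x = λ² - 16 - 21 = 676 - 37 ≡ 10; y = λ·(16 - 10) - 0 ≡ 8. → (10, 8)

(10, 8)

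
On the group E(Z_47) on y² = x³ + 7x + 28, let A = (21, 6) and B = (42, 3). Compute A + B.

(21, 6) + (42, 3). λ = (3 - 6)/(42 - 21) ≡ 44/21 mod 47. 21⁻¹ ≡ 9 (mod 47), so λ ≡ 20.
  x = λ² - 21 - 42 = 400 - 63 ≡ 8; y = λ·(21 - 8) - 6 ≡ 19. → (8, 19)

(8, 19)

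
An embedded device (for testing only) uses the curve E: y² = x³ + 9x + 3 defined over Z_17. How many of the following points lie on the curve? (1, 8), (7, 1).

(1, 8): 8² ≡ 13, rhs ≡ 13 → on.
(7, 1): 1² ≡ 1, rhs ≡ 1 → on.

2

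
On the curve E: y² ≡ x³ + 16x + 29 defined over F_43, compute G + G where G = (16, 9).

tangent at (16, 9): λ = (3·16² + 16)/(2·9) ≡ 10/18. 18⁻¹ ≡ 12 (mod 43), so λ ≡ 10·12 ≡ 34.
  x = λ² - 16 - 16 = 1156 - 32 ≡ 6; y = λ·(16 - 6) - 9 ≡ 30. → (6, 30)

(6, 30)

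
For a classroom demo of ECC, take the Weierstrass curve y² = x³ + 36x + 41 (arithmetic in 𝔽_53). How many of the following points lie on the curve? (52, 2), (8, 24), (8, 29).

(52, 2): 2² ≡ 4, rhs ≡ 4 → on.
(8, 24): 24² ≡ 46, rhs ≡ 46 → on.
(8, 29): 29² ≡ 46, rhs ≡ 46 → on.

3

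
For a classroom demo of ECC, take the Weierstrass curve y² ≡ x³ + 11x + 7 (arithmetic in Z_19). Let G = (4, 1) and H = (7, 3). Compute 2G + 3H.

(12, 9)

First 2G:
Repeated addition: build up to 2G.
2G: tangent at (4, 1): λ = (3·4² + 11)/(2·1) ≡ 2/2. 2⁻¹ ≡ 10 (mod 19) since 2·10 = 20 ≡ 1, so λ ≡ 2·10 ≡ 1.
  x = λ² - 4 - 4 = 1 - 8 ≡ 12; y = λ·(4 - 12) - 1 ≡ 10. → (12, 10)
2G = (12, 10).
Next 3H:
Repeated addition: build up to 3H.
2H: tangent at (7, 3): λ = (3·7² + 11)/(2·3) ≡ 6/6. 6⁻¹ ≡ 16 (mod 19), so λ ≡ 6·16 ≡ 1.
  x = λ² - 7 - 7 = 1 - 14 ≡ 6; y = λ·(7 - 6) - 3 ≡ 17. → (6, 17)
3H: (6, 17) + (7, 3). λ = (3 - 17)/(7 - 6) ≡ 5/1 mod 19. 1⁻¹ ≡ 1 (mod 19) since 1·1 = 1 ≡ 1, so λ ≡ 5.
  x = λ² - 6 - 7 = 25 - 13 ≡ 12; y = λ·(6 - 12) - 17 ≡ 10. → (12, 10)
3H = (12, 10).
Finally 2G + 3H:
tangent at (12, 10): λ = (3·12² + 11)/(2·10) ≡ 6/1. 1⁻¹ ≡ 1 (mod 19) since 1·1 = 1 ≡ 1, so λ ≡ 6·1 ≡ 6.
  x = λ² - 12 - 12 = 36 - 24 ≡ 12; y = λ·(12 - 12) - 10 ≡ 9. → (12, 9)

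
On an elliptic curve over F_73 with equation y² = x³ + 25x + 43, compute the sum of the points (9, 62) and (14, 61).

(15, 56)

(9, 62) + (14, 61). λ = (61 - 62)/(14 - 9) ≡ 72/5 mod 73. 5⁻¹ ≡ 44 (mod 73), so λ ≡ 29.
  x = λ² - 9 - 14 = 841 - 23 ≡ 15; y = λ·(9 - 15) - 62 ≡ 56. → (15, 56)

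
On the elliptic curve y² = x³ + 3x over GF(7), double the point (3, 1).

tangent at (3, 1): λ = (3·3² + 3)/(2·1) ≡ 2/2. 2⁻¹ ≡ 4 (mod 7) since 2·4 = 8 ≡ 1, so λ ≡ 2·4 ≡ 1.
  x = λ² - 3 - 3 = 1 - 6 ≡ 2; y = λ·(3 - 2) - 1 ≡ 0. → (2, 0)

(2, 0)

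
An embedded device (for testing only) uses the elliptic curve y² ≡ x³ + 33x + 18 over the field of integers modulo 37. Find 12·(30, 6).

(11, 26)

Write P = (30, 6).
Double-and-add on 12 = (1100)₂. Start with P = (30, 6) for the leading 1-bit.
double: tangent at (30, 6): λ = (3·30² + 33)/(2·6) ≡ 32/12. 12⁻¹ ≡ 34 (mod 37) since 12·34 = 408 ≡ 1, so λ ≡ 32·34 ≡ 15.
  x = λ² - 30 - 30 = 225 - 60 ≡ 17; y = λ·(30 - 17) - 6 ≡ 4. → (17, 4)
add P: (17, 4) + (30, 6). λ = (6 - 4)/(30 - 17) ≡ 2/13 mod 37. 13⁻¹ ≡ 20 (mod 37), so λ ≡ 3.
  x = λ² - 17 - 30 = 9 - 47 ≡ 36; y = λ·(17 - 36) - 4 ≡ 13. → (36, 13)
double: tangent at (36, 13): λ = (3·36² + 33)/(2·13) ≡ 36/26. 26⁻¹ ≡ 10 (mod 37) since 26·10 = 260 ≡ 1, so λ ≡ 36·10 ≡ 27.
  x = λ² - 36 - 36 = 729 - 72 ≡ 28; y = λ·(36 - 28) - 13 ≡ 18. → (28, 18)
double: tangent at (28, 18): λ = (3·28² + 33)/(2·18) ≡ 17/36. 36⁻¹ ≡ 36 (mod 37), so λ ≡ 17·36 ≡ 20.
  x = λ² - 28 - 28 = 400 - 56 ≡ 11; y = λ·(28 - 11) - 18 ≡ 26. → (11, 26)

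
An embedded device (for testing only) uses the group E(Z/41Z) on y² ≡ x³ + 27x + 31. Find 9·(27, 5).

Write G = (27, 5).
Repeated addition: build up to 9G.
2G: tangent at (27, 5): λ = (3·27² + 27)/(2·5) ≡ 0/10. 10⁻¹ ≡ 37 (mod 41) since 10·37 = 370 ≡ 1, so λ ≡ 0·37 ≡ 0.
  x = λ² - 27 - 27 = 0 - 54 ≡ 28; y = λ·(27 - 28) - 5 ≡ 36. → (28, 36)
3G: (28, 36) + (27, 5). λ = (5 - 36)/(27 - 28) ≡ 10/40 mod 41. 40⁻¹ ≡ 40 (mod 41), so λ ≡ 31.
  x = λ² - 28 - 27 = 961 - 55 ≡ 4; y = λ·(28 - 4) - 36 ≡ 11. → (4, 11)
4G: (4, 11) + (27, 5). λ = (5 - 11)/(27 - 4) ≡ 35/23 mod 41. 23⁻¹ ≡ 25 (mod 41), so λ ≡ 14.
  x = λ² - 4 - 27 = 196 - 31 ≡ 1; y = λ·(4 - 1) - 11 ≡ 31. → (1, 31)
5G: (1, 31) + (27, 5). λ = (5 - 31)/(27 - 1) ≡ 15/26 mod 41. 26⁻¹ ≡ 30 (mod 41), so λ ≡ 40.
  x = λ² - 1 - 27 = 1600 - 28 ≡ 14; y = λ·(1 - 14) - 31 ≡ 23. → (14, 23)
6G: (14, 23) + (27, 5). λ = (5 - 23)/(27 - 14) ≡ 23/13 mod 41. 13⁻¹ ≡ 19 (mod 41), so λ ≡ 27.
  x = λ² - 14 - 27 = 729 - 41 ≡ 32; y = λ·(14 - 32) - 23 ≡ 24. → (32, 24)
7G: (32, 24) + (27, 5). λ = (5 - 24)/(27 - 32) ≡ 22/36 mod 41. 36⁻¹ ≡ 8 (mod 41), so λ ≡ 12.
  x = λ² - 32 - 27 = 144 - 59 ≡ 3; y = λ·(32 - 3) - 24 ≡ 37. → (3, 37)
8G: (3, 37) + (27, 5). λ = (5 - 37)/(27 - 3) ≡ 9/24 mod 41. 24⁻¹ ≡ 12 (mod 41), so λ ≡ 26.
  x = λ² - 3 - 27 = 676 - 30 ≡ 31; y = λ·(3 - 31) - 37 ≡ 14. → (31, 14)
9G: (31, 14) + (27, 5). λ = (5 - 14)/(27 - 31) ≡ 32/37 mod 41. 37⁻¹ ≡ 10 (mod 41) since 37·10 = 370 ≡ 1, so λ ≡ 33.
  x = λ² - 31 - 27 = 1089 - 58 ≡ 6; y = λ·(31 - 6) - 14 ≡ 32. → (6, 32)

(6, 32)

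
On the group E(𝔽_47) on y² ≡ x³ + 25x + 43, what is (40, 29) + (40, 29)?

(20, 6)

tangent at (40, 29): λ = (3·40² + 25)/(2·29) ≡ 31/11. 11⁻¹ ≡ 30 (mod 47), so λ ≡ 31·30 ≡ 37.
  x = λ² - 40 - 40 = 1369 - 80 ≡ 20; y = λ·(40 - 20) - 29 ≡ 6. → (20, 6)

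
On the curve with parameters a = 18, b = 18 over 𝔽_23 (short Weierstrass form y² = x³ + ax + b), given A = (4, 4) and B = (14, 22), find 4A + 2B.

First 4A:
Repeated addition: build up to 4A.
2A: tangent at (4, 4): λ = (3·4² + 18)/(2·4) ≡ 20/8. 8⁻¹ ≡ 3 (mod 23) since 8·3 = 24 ≡ 1, so λ ≡ 20·3 ≡ 14.
  x = λ² - 4 - 4 = 196 - 8 ≡ 4; y = λ·(4 - 4) - 4 ≡ 19. → (4, 19)
3A: (4, 19) + (4, 4): same x and y₁ ≡ -y₂, so the sum is 𝒪.
4A: 𝒪 + (4, 4) = (4, 4) (identity).
4A = (4, 4).
Next 2B:
Repeated addition: build up to 2B.
2B: tangent at (14, 22): λ = (3·14² + 18)/(2·22) ≡ 8/21. 21⁻¹ ≡ 11 (mod 23), so λ ≡ 8·11 ≡ 19.
  x = λ² - 14 - 14 = 361 - 28 ≡ 11; y = λ·(14 - 11) - 22 ≡ 12. → (11, 12)
2B = (11, 12).
Finally 4A + 2B:
(4, 4) + (11, 12). λ = (12 - 4)/(11 - 4) ≡ 8/7 mod 23. 7⁻¹ ≡ 10 (mod 23) since 7·10 = 70 ≡ 1, so λ ≡ 11.
  x = λ² - 4 - 11 = 121 - 15 ≡ 14; y = λ·(4 - 14) - 4 ≡ 1. → (14, 1)

(14, 1)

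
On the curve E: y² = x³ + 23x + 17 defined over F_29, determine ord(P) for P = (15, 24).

9

2P: tangent at (15, 24): λ = (3·15² + 23)/(2·24) ≡ 2/19. 19⁻¹ ≡ 26 (mod 29), so λ ≡ 2·26 ≡ 23.
  x = λ² - 15 - 15 = 529 - 30 ≡ 6; y = λ·(15 - 6) - 24 ≡ 9. → (6, 9)
3P: (6, 9) + (15, 24). λ = (24 - 9)/(15 - 6) ≡ 15/9 mod 29. 9⁻¹ ≡ 13 (mod 29) since 9·13 = 117 ≡ 1, so λ ≡ 21.
  x = λ² - 6 - 15 = 441 - 21 ≡ 14; y = λ·(6 - 14) - 9 ≡ 26. → (14, 26)
4P: (14, 26) + (15, 24). λ = (24 - 26)/(15 - 14) ≡ 27/1 mod 29. 1⁻¹ ≡ 1 (mod 29), so λ ≡ 27.
  x = λ² - 14 - 15 = 729 - 29 ≡ 4; y = λ·(14 - 4) - 26 ≡ 12. → (4, 12)
5P: (4, 12) + (15, 24). λ = (24 - 12)/(15 - 4) ≡ 12/11 mod 29. 11⁻¹ ≡ 8 (mod 29) since 11·8 = 88 ≡ 1, so λ ≡ 9.
  x = λ² - 4 - 15 = 81 - 19 ≡ 4; y = λ·(4 - 4) - 12 ≡ 17. → (4, 17)
6P: (4, 17) + (15, 24). λ = (24 - 17)/(15 - 4) ≡ 7/11 mod 29. 11⁻¹ ≡ 8 (mod 29), so λ ≡ 27.
  x = λ² - 4 - 15 = 729 - 19 ≡ 14; y = λ·(4 - 14) - 17 ≡ 3. → (14, 3)
7P: (14, 3) + (15, 24). λ = (24 - 3)/(15 - 14) ≡ 21/1 mod 29. 1⁻¹ ≡ 1 (mod 29) since 1·1 = 1 ≡ 1, so λ ≡ 21.
  x = λ² - 14 - 15 = 441 - 29 ≡ 6; y = λ·(14 - 6) - 3 ≡ 20. → (6, 20)
8P: (6, 20) + (15, 24). λ = (24 - 20)/(15 - 6) ≡ 4/9 mod 29. 9⁻¹ ≡ 13 (mod 29), so λ ≡ 23.
  x = λ² - 6 - 15 = 529 - 21 ≡ 15; y = λ·(6 - 15) - 20 ≡ 5. → (15, 5)
9P: (15, 5) + (15, 24): same x and y₁ ≡ -y₂, so the sum is 𝒪.
9P = 𝒪, so the order is 9.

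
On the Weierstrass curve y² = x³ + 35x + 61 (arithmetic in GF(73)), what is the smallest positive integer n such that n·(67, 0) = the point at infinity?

2

2P: (67, 0) + (67, 0): same x and y₁ ≡ -y₂, so the sum is the point at infinity.
2P = the point at infinity, so the order is 2.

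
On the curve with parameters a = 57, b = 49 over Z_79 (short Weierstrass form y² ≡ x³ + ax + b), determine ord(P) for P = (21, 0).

2

2P: (21, 0) + (21, 0): same x and y₁ ≡ -y₂, so the sum is 𝒪.
2P = 𝒪, so the order is 2.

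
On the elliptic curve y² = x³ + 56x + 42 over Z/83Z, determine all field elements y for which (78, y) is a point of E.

x³ + 56x + 42 = 478962 ≡ 52 (mod 83).
52 is a non-residue mod 83; no y exists.

none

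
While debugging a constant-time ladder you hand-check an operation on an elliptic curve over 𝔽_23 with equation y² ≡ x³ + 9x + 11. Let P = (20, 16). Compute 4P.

Double-and-add on 4 = (100)₂. Start with P = (20, 16) for the leading 1-bit.
double: tangent at (20, 16): λ = (3·20² + 9)/(2·16) ≡ 13/9. 9⁻¹ ≡ 18 (mod 23), so λ ≡ 13·18 ≡ 4.
  x = λ² - 20 - 20 = 16 - 40 ≡ 22; y = λ·(20 - 22) - 16 ≡ 22. → (22, 22)
double: tangent at (22, 22): λ = (3·22² + 9)/(2·22) ≡ 12/21. 21⁻¹ ≡ 11 (mod 23), so λ ≡ 12·11 ≡ 17.
  x = λ² - 22 - 22 = 289 - 44 ≡ 15; y = λ·(22 - 15) - 22 ≡ 5. → (15, 5)

(15, 5)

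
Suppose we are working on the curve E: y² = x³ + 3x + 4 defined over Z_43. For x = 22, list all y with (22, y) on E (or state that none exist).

21, 22

x³ + 3x + 4 = 10718 ≡ 11 (mod 43).
Square roots of 11 mod 43: 21 and 22 (since 21² = 441 ≡ 11).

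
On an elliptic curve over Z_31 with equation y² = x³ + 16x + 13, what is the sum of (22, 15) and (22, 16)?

The two points share x = 22 and their y-coordinates satisfy 15 + 16 ≡ 0 (mod 31), so they are inverses. Their sum is O.

O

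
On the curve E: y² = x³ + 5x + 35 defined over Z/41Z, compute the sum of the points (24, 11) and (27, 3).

(24, 11) + (27, 3). λ = (3 - 11)/(27 - 24) ≡ 33/3 mod 41. 3⁻¹ ≡ 14 (mod 41), so λ ≡ 11.
  x = λ² - 24 - 27 = 121 - 51 ≡ 29; y = λ·(24 - 29) - 11 ≡ 16. → (29, 16)

(29, 16)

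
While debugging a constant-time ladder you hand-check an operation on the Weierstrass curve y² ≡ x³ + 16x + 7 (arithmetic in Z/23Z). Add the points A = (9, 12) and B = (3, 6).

(12, 8)

(9, 12) + (3, 6). λ = (6 - 12)/(3 - 9) ≡ 17/17 mod 23. 17⁻¹ ≡ 19 (mod 23), so λ ≡ 1.
  x = λ² - 9 - 3 = 1 - 12 ≡ 12; y = λ·(9 - 12) - 12 ≡ 8. → (12, 8)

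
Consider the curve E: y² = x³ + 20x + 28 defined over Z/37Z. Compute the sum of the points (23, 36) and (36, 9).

(23, 36) + (36, 9). λ = (9 - 36)/(36 - 23) ≡ 10/13 mod 37. 13⁻¹ ≡ 20 (mod 37), so λ ≡ 15.
  x = λ² - 23 - 36 = 225 - 59 ≡ 18; y = λ·(23 - 18) - 36 ≡ 2. → (18, 2)

(18, 2)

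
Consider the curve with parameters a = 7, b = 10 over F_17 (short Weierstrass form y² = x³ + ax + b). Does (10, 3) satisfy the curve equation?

yes

y² = 3² ≡ 9; x³ + 7x + 10 = 1080 ≡ 9 (mod 17). 9 = 9.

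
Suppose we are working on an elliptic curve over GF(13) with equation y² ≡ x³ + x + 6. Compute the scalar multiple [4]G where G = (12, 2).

Repeated addition: build up to 4G.
2G: tangent at (12, 2): λ = (3·12² + 1)/(2·2) ≡ 4/4. 4⁻¹ ≡ 10 (mod 13), so λ ≡ 4·10 ≡ 1.
  x = λ² - 12 - 12 = 1 - 24 ≡ 3; y = λ·(12 - 3) - 2 ≡ 7. → (3, 7)
3G: (3, 7) + (12, 2). λ = (2 - 7)/(12 - 3) ≡ 8/9 mod 13. 9⁻¹ ≡ 3 (mod 13) since 9·3 = 27 ≡ 1, so λ ≡ 11.
  x = λ² - 3 - 12 = 121 - 15 ≡ 2; y = λ·(3 - 2) - 7 ≡ 4. → (2, 4)
4G: (2, 4) + (12, 2). λ = (2 - 4)/(12 - 2) ≡ 11/10 mod 13. 10⁻¹ ≡ 4 (mod 13) since 10·4 = 40 ≡ 1, so λ ≡ 5.
  x = λ² - 2 - 12 = 25 - 14 ≡ 11; y = λ·(2 - 11) - 4 ≡ 3. → (11, 3)

(11, 3)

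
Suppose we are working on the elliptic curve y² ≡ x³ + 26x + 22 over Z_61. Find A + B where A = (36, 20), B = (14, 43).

(16, 9)

(36, 20) + (14, 43). λ = (43 - 20)/(14 - 36) ≡ 23/39 mod 61. 39⁻¹ ≡ 36 (mod 61) since 39·36 = 1404 ≡ 1, so λ ≡ 35.
  x = λ² - 36 - 14 = 1225 - 50 ≡ 16; y = λ·(36 - 16) - 20 ≡ 9. → (16, 9)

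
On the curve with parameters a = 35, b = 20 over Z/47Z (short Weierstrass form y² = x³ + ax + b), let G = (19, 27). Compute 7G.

Repeated addition: build up to 7G.
2G: tangent at (19, 27): λ = (3·19² + 35)/(2·27) ≡ 37/7. 7⁻¹ ≡ 27 (mod 47), so λ ≡ 37·27 ≡ 12.
  x = λ² - 19 - 19 = 144 - 38 ≡ 12; y = λ·(19 - 12) - 27 ≡ 10. → (12, 10)
3G: (12, 10) + (19, 27). λ = (27 - 10)/(19 - 12) ≡ 17/7 mod 47. 7⁻¹ ≡ 27 (mod 47) since 7·27 = 189 ≡ 1, so λ ≡ 36.
  x = λ² - 12 - 19 = 1296 - 31 ≡ 43; y = λ·(12 - 43) - 10 ≡ 2. → (43, 2)
4G: (43, 2) + (19, 27). λ = (27 - 2)/(19 - 43) ≡ 25/23 mod 47. 23⁻¹ ≡ 45 (mod 47) since 23·45 = 1035 ≡ 1, so λ ≡ 44.
  x = λ² - 43 - 19 = 1936 - 62 ≡ 41; y = λ·(43 - 41) - 2 ≡ 39. → (41, 39)
5G: (41, 39) + (19, 27). λ = (27 - 39)/(19 - 41) ≡ 35/25 mod 47. 25⁻¹ ≡ 32 (mod 47) since 25·32 = 800 ≡ 1, so λ ≡ 39.
  x = λ² - 41 - 19 = 1521 - 60 ≡ 4; y = λ·(41 - 4) - 39 ≡ 41. → (4, 41)
6G: (4, 41) + (19, 27). λ = (27 - 41)/(19 - 4) ≡ 33/15 mod 47. 15⁻¹ ≡ 22 (mod 47), so λ ≡ 21.
  x = λ² - 4 - 19 = 441 - 23 ≡ 42; y = λ·(4 - 42) - 41 ≡ 7. → (42, 7)
7G: (42, 7) + (19, 27). λ = (27 - 7)/(19 - 42) ≡ 20/24 mod 47. 24⁻¹ ≡ 2 (mod 47), so λ ≡ 40.
  x = λ² - 42 - 19 = 1600 - 61 ≡ 35; y = λ·(42 - 35) - 7 ≡ 38. → (35, 38)

(35, 38)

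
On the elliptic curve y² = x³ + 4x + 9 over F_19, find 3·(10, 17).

Write G = (10, 17).
Repeated addition: build up to 3G.
2G: tangent at (10, 17): λ = (3·10² + 4)/(2·17) ≡ 0/15. 15⁻¹ ≡ 14 (mod 19) since 15·14 = 210 ≡ 1, so λ ≡ 0·14 ≡ 0.
  x = λ² - 10 - 10 = 0 - 20 ≡ 18; y = λ·(10 - 18) - 17 ≡ 2. → (18, 2)
3G: (18, 2) + (10, 17). λ = (17 - 2)/(10 - 18) ≡ 15/11 mod 19. 11⁻¹ ≡ 7 (mod 19), so λ ≡ 10.
  x = λ² - 18 - 10 = 100 - 28 ≡ 15; y = λ·(18 - 15) - 2 ≡ 9. → (15, 9)

(15, 9)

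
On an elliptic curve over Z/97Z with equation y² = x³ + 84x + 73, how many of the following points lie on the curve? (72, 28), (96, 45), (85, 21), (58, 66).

(72, 28): 28² ≡ 8, rhs ≡ 2 → off.
(96, 45): 45² ≡ 85, rhs ≡ 85 → on.
(85, 21): 21² ≡ 53, rhs ≡ 53 → on.
(58, 66): 66² ≡ 88, rhs ≡ 43 → off.

2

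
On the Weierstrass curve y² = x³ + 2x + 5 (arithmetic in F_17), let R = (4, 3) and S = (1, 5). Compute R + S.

(4, 3) + (1, 5). λ = (5 - 3)/(1 - 4) ≡ 2/14 mod 17. 14⁻¹ ≡ 11 (mod 17), so λ ≡ 5.
  x = λ² - 4 - 1 = 25 - 5 ≡ 3; y = λ·(4 - 3) - 3 ≡ 2. → (3, 2)

(3, 2)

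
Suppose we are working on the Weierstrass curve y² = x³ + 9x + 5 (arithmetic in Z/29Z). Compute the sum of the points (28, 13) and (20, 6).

(23, 24)

(28, 13) + (20, 6). λ = (6 - 13)/(20 - 28) ≡ 22/21 mod 29. 21⁻¹ ≡ 18 (mod 29), so λ ≡ 19.
  x = λ² - 28 - 20 = 361 - 48 ≡ 23; y = λ·(28 - 23) - 13 ≡ 24. → (23, 24)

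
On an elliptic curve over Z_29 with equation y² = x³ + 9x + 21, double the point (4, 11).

(8, 5)

tangent at (4, 11): λ = (3·4² + 9)/(2·11) ≡ 28/22. 22⁻¹ ≡ 4 (mod 29), so λ ≡ 28·4 ≡ 25.
  x = λ² - 4 - 4 = 625 - 8 ≡ 8; y = λ·(4 - 8) - 11 ≡ 5. → (8, 5)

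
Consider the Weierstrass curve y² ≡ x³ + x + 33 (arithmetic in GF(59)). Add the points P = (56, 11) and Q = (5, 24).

(20, 18)

(56, 11) + (5, 24). λ = (24 - 11)/(5 - 56) ≡ 13/8 mod 59. 8⁻¹ ≡ 37 (mod 59), so λ ≡ 9.
  x = λ² - 56 - 5 = 81 - 61 ≡ 20; y = λ·(56 - 20) - 11 ≡ 18. → (20, 18)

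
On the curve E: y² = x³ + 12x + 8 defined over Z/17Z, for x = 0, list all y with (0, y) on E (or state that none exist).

5, 12

x³ + 12x + 8 = 8 ≡ 8 (mod 17).
Square roots of 8 mod 17: 5 and 12 (since 5² = 25 ≡ 8).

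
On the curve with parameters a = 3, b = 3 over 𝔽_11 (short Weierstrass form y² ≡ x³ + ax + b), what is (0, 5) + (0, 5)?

tangent at (0, 5): λ = (3·0² + 3)/(2·5) ≡ 3/10. 10⁻¹ ≡ 10 (mod 11), so λ ≡ 3·10 ≡ 8.
  x = λ² - 0 - 0 = 64 - 0 ≡ 9; y = λ·(0 - 9) - 5 ≡ 0. → (9, 0)

(9, 0)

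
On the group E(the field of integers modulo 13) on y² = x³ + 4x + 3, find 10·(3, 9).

Write P = (3, 9).
Repeated addition: build up to 10P.
2P: tangent at (3, 9): λ = (3·3² + 4)/(2·9) ≡ 5/5. 5⁻¹ ≡ 8 (mod 13) since 5·8 = 40 ≡ 1, so λ ≡ 5·8 ≡ 1.
  x = λ² - 3 - 3 = 1 - 6 ≡ 8; y = λ·(3 - 8) - 9 ≡ 12. → (8, 12)
3P: (8, 12) + (3, 9). λ = (9 - 12)/(3 - 8) ≡ 10/8 mod 13. 8⁻¹ ≡ 5 (mod 13) since 8·5 = 40 ≡ 1, so λ ≡ 11.
  x = λ² - 8 - 3 = 121 - 11 ≡ 6; y = λ·(8 - 6) - 12 ≡ 10. → (6, 10)
4P: (6, 10) + (3, 9). λ = (9 - 10)/(3 - 6) ≡ 12/10 mod 13. 10⁻¹ ≡ 4 (mod 13), so λ ≡ 9.
  x = λ² - 6 - 3 = 81 - 9 ≡ 7; y = λ·(6 - 7) - 10 ≡ 7. → (7, 7)
5P: (7, 7) + (3, 9). λ = (9 - 7)/(3 - 7) ≡ 2/9 mod 13. 9⁻¹ ≡ 3 (mod 13), so λ ≡ 6.
  x = λ² - 7 - 3 = 36 - 10 ≡ 0; y = λ·(7 - 0) - 7 ≡ 9. → (0, 9)
6P: (0, 9) + (3, 9). λ = (9 - 9)/(3 - 0) ≡ 0/3 mod 13. 3⁻¹ ≡ 9 (mod 13) since 3·9 = 27 ≡ 1, so λ ≡ 0.
  x = λ² - 0 - 3 = 0 - 3 ≡ 10; y = λ·(0 - 10) - 9 ≡ 4. → (10, 4)
7P: (10, 4) + (3, 9). λ = (9 - 4)/(3 - 10) ≡ 5/6 mod 13. 6⁻¹ ≡ 11 (mod 13) since 6·11 = 66 ≡ 1, so λ ≡ 3.
  x = λ² - 10 - 3 = 9 - 13 ≡ 9; y = λ·(10 - 9) - 4 ≡ 12. → (9, 12)
8P: (9, 12) + (3, 9). λ = (9 - 12)/(3 - 9) ≡ 10/7 mod 13. 7⁻¹ ≡ 2 (mod 13), so λ ≡ 7.
  x = λ² - 9 - 3 = 49 - 12 ≡ 11; y = λ·(9 - 11) - 12 ≡ 0. → (11, 0)
9P: (11, 0) + (3, 9). λ = (9 - 0)/(3 - 11) ≡ 9/5 mod 13. 5⁻¹ ≡ 8 (mod 13), so λ ≡ 7.
  x = λ² - 11 - 3 = 49 - 14 ≡ 9; y = λ·(11 - 9) - 0 ≡ 1. → (9, 1)
10P: (9, 1) + (3, 9). λ = (9 - 1)/(3 - 9) ≡ 8/7 mod 13. 7⁻¹ ≡ 2 (mod 13), so λ ≡ 3.
  x = λ² - 9 - 3 = 9 - 12 ≡ 10; y = λ·(9 - 10) - 1 ≡ 9. → (10, 9)

(10, 9)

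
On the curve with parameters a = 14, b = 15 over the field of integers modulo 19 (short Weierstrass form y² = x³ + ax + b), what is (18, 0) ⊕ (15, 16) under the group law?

(18, 0) + (15, 16). λ = (16 - 0)/(15 - 18) ≡ 16/16 mod 19. 16⁻¹ ≡ 6 (mod 19) since 16·6 = 96 ≡ 1, so λ ≡ 1.
  x = λ² - 18 - 15 = 1 - 33 ≡ 6; y = λ·(18 - 6) - 0 ≡ 12. → (6, 12)

(6, 12)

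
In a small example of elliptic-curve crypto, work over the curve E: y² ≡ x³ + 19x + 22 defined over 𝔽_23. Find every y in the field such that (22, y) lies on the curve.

5, 18

x³ + 19x + 22 = 11088 ≡ 2 (mod 23).
Square roots of 2 mod 23: 5 and 18 (since 5² = 25 ≡ 2).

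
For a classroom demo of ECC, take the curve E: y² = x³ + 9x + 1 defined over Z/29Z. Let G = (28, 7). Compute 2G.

(27, 27)

tangent at (28, 7): λ = (3·28² + 9)/(2·7) ≡ 12/14. 14⁻¹ ≡ 27 (mod 29), so λ ≡ 12·27 ≡ 5.
  x = λ² - 28 - 28 = 25 - 56 ≡ 27; y = λ·(28 - 27) - 7 ≡ 27. → (27, 27)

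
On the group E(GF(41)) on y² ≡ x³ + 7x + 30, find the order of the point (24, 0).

2P: (24, 0) + (24, 0): same x and y₁ ≡ -y₂, so the sum is 𝒪.
2P = 𝒪, so the order is 2.

2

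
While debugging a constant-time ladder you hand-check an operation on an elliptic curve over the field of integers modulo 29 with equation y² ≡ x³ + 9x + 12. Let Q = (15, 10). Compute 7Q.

Repeated addition: build up to 7Q.
2Q: tangent at (15, 10): λ = (3·15² + 9)/(2·10) ≡ 17/20. 20⁻¹ ≡ 16 (mod 29), so λ ≡ 17·16 ≡ 11.
  x = λ² - 15 - 15 = 121 - 30 ≡ 4; y = λ·(15 - 4) - 10 ≡ 24. → (4, 24)
3Q: (4, 24) + (15, 10). λ = (10 - 24)/(15 - 4) ≡ 15/11 mod 29. 11⁻¹ ≡ 8 (mod 29), so λ ≡ 4.
  x = λ² - 4 - 15 = 16 - 19 ≡ 26; y = λ·(4 - 26) - 24 ≡ 4. → (26, 4)
4Q: (26, 4) + (15, 10). λ = (10 - 4)/(15 - 26) ≡ 6/18 mod 29. 18⁻¹ ≡ 21 (mod 29), so λ ≡ 10.
  x = λ² - 26 - 15 = 100 - 41 ≡ 1; y = λ·(26 - 1) - 4 ≡ 14. → (1, 14)
5Q: (1, 14) + (15, 10). λ = (10 - 14)/(15 - 1) ≡ 25/14 mod 29. 14⁻¹ ≡ 27 (mod 29), so λ ≡ 8.
  x = λ² - 1 - 15 = 64 - 16 ≡ 19; y = λ·(1 - 19) - 14 ≡ 16. → (19, 16)
6Q: (19, 16) + (15, 10). λ = (10 - 16)/(15 - 19) ≡ 23/25 mod 29. 25⁻¹ ≡ 7 (mod 29), so λ ≡ 16.
  x = λ² - 19 - 15 = 256 - 34 ≡ 19; y = λ·(19 - 19) - 16 ≡ 13. → (19, 13)
7Q: (19, 13) + (15, 10). λ = (10 - 13)/(15 - 19) ≡ 26/25 mod 29. 25⁻¹ ≡ 7 (mod 29), so λ ≡ 8.
  x = λ² - 19 - 15 = 64 - 34 ≡ 1; y = λ·(19 - 1) - 13 ≡ 15. → (1, 15)

(1, 15)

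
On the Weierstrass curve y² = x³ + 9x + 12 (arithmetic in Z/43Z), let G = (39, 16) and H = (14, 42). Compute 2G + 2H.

First 2G:
Repeated addition: build up to 2G.
2G: tangent at (39, 16): λ = (3·39² + 9)/(2·16) ≡ 14/32. 32⁻¹ ≡ 39 (mod 43) since 32·39 = 1248 ≡ 1, so λ ≡ 14·39 ≡ 30.
  x = λ² - 39 - 39 = 900 - 78 ≡ 5; y = λ·(39 - 5) - 16 ≡ 15. → (5, 15)
2G = (5, 15).
Next 2H:
Repeated addition: build up to 2H.
2H: tangent at (14, 42): λ = (3·14² + 9)/(2·42) ≡ 38/41. 41⁻¹ ≡ 21 (mod 43) since 41·21 = 861 ≡ 1, so λ ≡ 38·21 ≡ 24.
  x = λ² - 14 - 14 = 576 - 28 ≡ 32; y = λ·(14 - 32) - 42 ≡ 42. → (32, 42)
2H = (32, 42).
Finally 2G + 2H:
(5, 15) + (32, 42). λ = (42 - 15)/(32 - 5) ≡ 27/27 mod 43. 27⁻¹ ≡ 8 (mod 43), so λ ≡ 1.
  x = λ² - 5 - 32 = 1 - 37 ≡ 7; y = λ·(5 - 7) - 15 ≡ 26. → (7, 26)

(7, 26)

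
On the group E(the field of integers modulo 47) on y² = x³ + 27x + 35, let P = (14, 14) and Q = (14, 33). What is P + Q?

The two points share x = 14 and their y-coordinates satisfy 14 + 33 ≡ 0 (mod 47), so they are inverses. Their sum is ∞.

O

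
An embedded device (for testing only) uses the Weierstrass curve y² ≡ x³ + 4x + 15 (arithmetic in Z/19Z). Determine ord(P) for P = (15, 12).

2P: tangent at (15, 12): λ = (3·15² + 4)/(2·12) ≡ 14/5. 5⁻¹ ≡ 4 (mod 19), so λ ≡ 14·4 ≡ 18.
  x = λ² - 15 - 15 = 324 - 30 ≡ 9; y = λ·(15 - 9) - 12 ≡ 1. → (9, 1)
3P: (9, 1) + (15, 12). λ = (12 - 1)/(15 - 9) ≡ 11/6 mod 19. 6⁻¹ ≡ 16 (mod 19), so λ ≡ 5.
  x = λ² - 9 - 15 = 25 - 24 ≡ 1; y = λ·(9 - 1) - 1 ≡ 1. → (1, 1)
4P: (1, 1) + (15, 12). λ = (12 - 1)/(15 - 1) ≡ 11/14 mod 19. 14⁻¹ ≡ 15 (mod 19) since 14·15 = 210 ≡ 1, so λ ≡ 13.
  x = λ² - 1 - 15 = 169 - 16 ≡ 1; y = λ·(1 - 1) - 1 ≡ 18. → (1, 18)
5P: (1, 18) + (15, 12). λ = (12 - 18)/(15 - 1) ≡ 13/14 mod 19. 14⁻¹ ≡ 15 (mod 19) since 14·15 = 210 ≡ 1, so λ ≡ 5.
  x = λ² - 1 - 15 = 25 - 16 ≡ 9; y = λ·(1 - 9) - 18 ≡ 18. → (9, 18)
6P: (9, 18) + (15, 12). λ = (12 - 18)/(15 - 9) ≡ 13/6 mod 19. 6⁻¹ ≡ 16 (mod 19) since 6·16 = 96 ≡ 1, so λ ≡ 18.
  x = λ² - 9 - 15 = 324 - 24 ≡ 15; y = λ·(9 - 15) - 18 ≡ 7. → (15, 7)
7P: (15, 7) + (15, 12): same x and y₁ ≡ -y₂, so the sum is the point at infinity.
7P = the point at infinity, so the order is 7.

7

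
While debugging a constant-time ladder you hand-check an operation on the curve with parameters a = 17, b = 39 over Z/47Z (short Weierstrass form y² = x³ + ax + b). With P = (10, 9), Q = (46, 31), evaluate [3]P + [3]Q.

First 3P:
Repeated addition: build up to 3P.
2P: tangent at (10, 9): λ = (3·10² + 17)/(2·9) ≡ 35/18. 18⁻¹ ≡ 34 (mod 47) since 18·34 = 612 ≡ 1, so λ ≡ 35·34 ≡ 15.
  x = λ² - 10 - 10 = 225 - 20 ≡ 17; y = λ·(10 - 17) - 9 ≡ 27. → (17, 27)
3P: (17, 27) + (10, 9). λ = (9 - 27)/(10 - 17) ≡ 29/40 mod 47. 40⁻¹ ≡ 20 (mod 47) since 40·20 = 800 ≡ 1, so λ ≡ 16.
  x = λ² - 17 - 10 = 256 - 27 ≡ 41; y = λ·(17 - 41) - 27 ≡ 12. → (41, 12)
3P = (41, 12).
Next 3Q:
Repeated addition: build up to 3Q.
2Q: tangent at (46, 31): λ = (3·46² + 17)/(2·31) ≡ 20/15. 15⁻¹ ≡ 22 (mod 47) since 15·22 = 330 ≡ 1, so λ ≡ 20·22 ≡ 17.
  x = λ² - 46 - 46 = 289 - 92 ≡ 9; y = λ·(46 - 9) - 31 ≡ 34. → (9, 34)
3Q: (9, 34) + (46, 31). λ = (31 - 34)/(46 - 9) ≡ 44/37 mod 47. 37⁻¹ ≡ 14 (mod 47), so λ ≡ 5.
  x = λ² - 9 - 46 = 25 - 55 ≡ 17; y = λ·(9 - 17) - 34 ≡ 20. → (17, 20)
3Q = (17, 20).
Finally 3P + 3Q:
(41, 12) + (17, 20). λ = (20 - 12)/(17 - 41) ≡ 8/23 mod 47. 23⁻¹ ≡ 45 (mod 47), so λ ≡ 31.
  x = λ² - 41 - 17 = 961 - 58 ≡ 10; y = λ·(41 - 10) - 12 ≡ 9. → (10, 9)

(10, 9)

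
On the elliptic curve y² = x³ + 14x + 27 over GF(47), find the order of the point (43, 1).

2P: tangent at (43, 1): λ = (3·43² + 14)/(2·1) ≡ 15/2. 2⁻¹ ≡ 24 (mod 47) since 2·24 = 48 ≡ 1, so λ ≡ 15·24 ≡ 31.
  x = λ² - 43 - 43 = 961 - 86 ≡ 29; y = λ·(43 - 29) - 1 ≡ 10. → (29, 10)
3P: (29, 10) + (43, 1). λ = (1 - 10)/(43 - 29) ≡ 38/14 mod 47. 14⁻¹ ≡ 37 (mod 47), so λ ≡ 43.
  x = λ² - 29 - 43 = 1849 - 72 ≡ 38; y = λ·(29 - 38) - 10 ≡ 26. → (38, 26)
4P: (38, 26) + (43, 1). λ = (1 - 26)/(43 - 38) ≡ 22/5 mod 47. 5⁻¹ ≡ 19 (mod 47), so λ ≡ 42.
  x = λ² - 38 - 43 = 1764 - 81 ≡ 38; y = λ·(38 - 38) - 26 ≡ 21. → (38, 21)
5P: (38, 21) + (43, 1). λ = (1 - 21)/(43 - 38) ≡ 27/5 mod 47. 5⁻¹ ≡ 19 (mod 47) since 5·19 = 95 ≡ 1, so λ ≡ 43.
  x = λ² - 38 - 43 = 1849 - 81 ≡ 29; y = λ·(38 - 29) - 21 ≡ 37. → (29, 37)
6P: (29, 37) + (43, 1). λ = (1 - 37)/(43 - 29) ≡ 11/14 mod 47. 14⁻¹ ≡ 37 (mod 47) since 14·37 = 518 ≡ 1, so λ ≡ 31.
  x = λ² - 29 - 43 = 961 - 72 ≡ 43; y = λ·(29 - 43) - 37 ≡ 46. → (43, 46)
7P: (43, 46) + (43, 1): same x and y₁ ≡ -y₂, so the sum is ∞.
7P = ∞, so the order is 7.

7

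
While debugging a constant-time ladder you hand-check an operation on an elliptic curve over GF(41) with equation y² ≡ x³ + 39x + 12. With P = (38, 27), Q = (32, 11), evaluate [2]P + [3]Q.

First 2P:
Repeated addition: build up to 2P.
2P: tangent at (38, 27): λ = (3·38² + 39)/(2·27) ≡ 25/13. 13⁻¹ ≡ 19 (mod 41) since 13·19 = 247 ≡ 1, so λ ≡ 25·19 ≡ 24.
  x = λ² - 38 - 38 = 576 - 76 ≡ 8; y = λ·(38 - 8) - 27 ≡ 37. → (8, 37)
2P = (8, 37).
Next 3Q:
Repeated addition: build up to 3Q.
2Q: tangent at (32, 11): λ = (3·32² + 39)/(2·11) ≡ 36/22. 22⁻¹ ≡ 28 (mod 41) since 22·28 = 616 ≡ 1, so λ ≡ 36·28 ≡ 24.
  x = λ² - 32 - 32 = 576 - 64 ≡ 20; y = λ·(32 - 20) - 11 ≡ 31. → (20, 31)
3Q: (20, 31) + (32, 11). λ = (11 - 31)/(32 - 20) ≡ 21/12 mod 41. 12⁻¹ ≡ 24 (mod 41) since 12·24 = 288 ≡ 1, so λ ≡ 12.
  x = λ² - 20 - 32 = 144 - 52 ≡ 10; y = λ·(20 - 10) - 31 ≡ 7. → (10, 7)
3Q = (10, 7).
Finally 2P + 3Q:
(8, 37) + (10, 7). λ = (7 - 37)/(10 - 8) ≡ 11/2 mod 41. 2⁻¹ ≡ 21 (mod 41), so λ ≡ 26.
  x = λ² - 8 - 10 = 676 - 18 ≡ 2; y = λ·(8 - 2) - 37 ≡ 37. → (2, 37)

(2, 37)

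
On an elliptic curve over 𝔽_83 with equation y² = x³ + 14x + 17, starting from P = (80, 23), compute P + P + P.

Repeated addition: build up to 3P.
2P: tangent at (80, 23): λ = (3·80² + 14)/(2·23) ≡ 41/46. 46⁻¹ ≡ 74 (mod 83), so λ ≡ 41·74 ≡ 46.
  x = λ² - 80 - 80 = 2116 - 160 ≡ 47; y = λ·(80 - 47) - 23 ≡ 1. → (47, 1)
3P: (47, 1) + (80, 23). λ = (23 - 1)/(80 - 47) ≡ 22/33 mod 83. 33⁻¹ ≡ 78 (mod 83), so λ ≡ 56.
  x = λ² - 47 - 80 = 3136 - 127 ≡ 21; y = λ·(47 - 21) - 1 ≡ 44. → (21, 44)

(21, 44)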